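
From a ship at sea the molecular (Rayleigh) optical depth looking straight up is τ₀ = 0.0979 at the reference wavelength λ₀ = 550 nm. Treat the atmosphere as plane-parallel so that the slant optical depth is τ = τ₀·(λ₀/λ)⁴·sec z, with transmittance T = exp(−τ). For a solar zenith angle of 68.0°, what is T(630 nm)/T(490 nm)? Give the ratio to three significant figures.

1.30

Airmass: sec 68.0° = 2.6695.
τ(630 nm) = 0.0979 × (550/630)⁴ × 2.6695 = 0.0979 × 0.5809 × 2.6695 = 0.1518.
τ(490 nm) = 0.0979 × (550/490)⁴ × 2.6695 = 0.0979 × 1.5873 × 2.6695 = 0.4148.
T(630)/T(490) = exp(τ_B − τ_A) = exp(0.2630) = 1.3009.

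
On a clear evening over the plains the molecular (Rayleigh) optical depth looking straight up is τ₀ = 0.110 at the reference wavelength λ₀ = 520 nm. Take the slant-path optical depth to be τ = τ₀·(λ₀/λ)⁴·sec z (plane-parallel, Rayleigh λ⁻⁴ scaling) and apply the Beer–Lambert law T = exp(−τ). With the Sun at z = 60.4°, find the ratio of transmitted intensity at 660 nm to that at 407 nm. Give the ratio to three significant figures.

1.66

Airmass: sec 60.4° = 2.0245.
τ(660 nm) = 0.110 × (520/660)⁴ × 2.0245 = 0.110 × 0.3853 × 2.0245 = 0.0858.
τ(407 nm) = 0.110 × (520/407)⁴ × 2.0245 = 0.110 × 2.6646 × 2.0245 = 0.5934.
T(660)/T(407) = exp(τ_B − τ_A) = exp(0.5076) = 1.6613.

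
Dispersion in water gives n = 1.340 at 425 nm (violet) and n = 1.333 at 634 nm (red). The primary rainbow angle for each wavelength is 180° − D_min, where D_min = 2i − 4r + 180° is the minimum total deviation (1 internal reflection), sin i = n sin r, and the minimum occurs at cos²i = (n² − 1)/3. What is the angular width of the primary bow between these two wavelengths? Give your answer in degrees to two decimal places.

1.01°

At 425 nm (n = 1.340): cos²i = 0.26520 → i = 59.004°, r = 39.770°, D_min = 138.929°, rainbow angle = 41.071°.
At 634 nm (n = 1.333): cos²i = 0.25896 → i = 59.410°, r = 40.225°, D_min = 137.922°, rainbow angle = 42.078°.
Angular width = |41.071° − 42.078°| = 1.007°.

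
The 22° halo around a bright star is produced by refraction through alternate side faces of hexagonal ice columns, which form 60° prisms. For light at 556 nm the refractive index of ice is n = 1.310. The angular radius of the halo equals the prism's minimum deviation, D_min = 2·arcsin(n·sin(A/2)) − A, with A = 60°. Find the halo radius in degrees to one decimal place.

n·sin(A/2) = 1.310 × sin 30° = 1.310 × 0.5000 = 0.6550.
D_min = 2·arcsin(0.6550) − 60° = 2 × 40.920° − 60° = 21.839°.

21.8°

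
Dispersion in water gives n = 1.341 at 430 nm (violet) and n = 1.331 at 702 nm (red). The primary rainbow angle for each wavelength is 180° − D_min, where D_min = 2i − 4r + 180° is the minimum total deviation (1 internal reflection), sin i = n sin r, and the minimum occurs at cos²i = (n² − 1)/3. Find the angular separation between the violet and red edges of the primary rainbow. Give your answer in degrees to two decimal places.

At 430 nm (n = 1.341): cos²i = 0.26609 → i = 58.946°, r = 39.705°, D_min = 139.071°, rainbow angle = 40.929°.
At 702 nm (n = 1.331): cos²i = 0.25719 → i = 59.527°, r = 40.356°, D_min = 137.630°, rainbow angle = 42.370°.
Angular width = |40.929° − 42.370°| = 1.441°.

1.44°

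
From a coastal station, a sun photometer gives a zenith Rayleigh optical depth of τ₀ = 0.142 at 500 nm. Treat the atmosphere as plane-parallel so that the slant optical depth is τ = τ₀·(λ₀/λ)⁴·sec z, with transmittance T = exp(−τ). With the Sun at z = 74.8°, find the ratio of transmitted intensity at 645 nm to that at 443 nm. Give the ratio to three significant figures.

1.98

Airmass: sec 74.8° = 3.8140.
τ(645 nm) = 0.142 × (500/645)⁴ × 3.8140 = 0.142 × 0.3611 × 3.8140 = 0.1956.
τ(443 nm) = 0.142 × (500/443)⁴ × 3.8140 = 0.142 × 1.6228 × 3.8140 = 0.8789.
T(645)/T(443) = exp(τ_B − τ_A) = exp(0.6833) = 1.9804.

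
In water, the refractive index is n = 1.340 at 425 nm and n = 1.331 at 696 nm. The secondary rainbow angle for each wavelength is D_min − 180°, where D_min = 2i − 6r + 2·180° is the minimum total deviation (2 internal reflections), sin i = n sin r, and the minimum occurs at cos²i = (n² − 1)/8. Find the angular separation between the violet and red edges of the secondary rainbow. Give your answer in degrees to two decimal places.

At 425 nm (n = 1.340): cos²i = 0.09945 → i = 71.618°, r = 45.088°, D_min = 232.709°, rainbow angle = 52.709°.
At 696 nm (n = 1.331): cos²i = 0.09645 → i = 71.907°, r = 45.575°, D_min = 230.365°, rainbow angle = 50.365°.
Angular width = |52.709° − 50.365°| = 2.344°.

2.34°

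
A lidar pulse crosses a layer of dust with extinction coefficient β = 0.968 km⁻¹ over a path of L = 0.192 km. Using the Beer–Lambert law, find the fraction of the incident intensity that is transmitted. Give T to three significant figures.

τ = β·L = 0.968 × 0.192 = 0.1859.
T = exp(−0.1859) = 0.8304.

0.830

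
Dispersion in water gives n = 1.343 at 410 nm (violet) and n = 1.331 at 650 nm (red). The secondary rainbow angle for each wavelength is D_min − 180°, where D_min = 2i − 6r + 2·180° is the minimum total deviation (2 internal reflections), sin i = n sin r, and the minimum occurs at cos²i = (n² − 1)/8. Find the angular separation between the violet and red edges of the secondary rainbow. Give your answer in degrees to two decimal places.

At 410 nm (n = 1.343): cos²i = 0.10046 → i = 71.522°, r = 44.928°, D_min = 233.478°, rainbow angle = 53.478°.
At 650 nm (n = 1.331): cos²i = 0.09645 → i = 71.907°, r = 45.575°, D_min = 230.365°, rainbow angle = 50.365°.
Angular width = |53.478° − 50.365°| = 3.113°.

3.11°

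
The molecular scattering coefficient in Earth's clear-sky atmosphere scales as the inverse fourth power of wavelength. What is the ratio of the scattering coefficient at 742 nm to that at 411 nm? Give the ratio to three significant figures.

0.0941

Rayleigh scattering ∝ λ⁻⁴, so the ratio of coefficients is the inverse fourth power of the wavelength ratio.
σ(742)/σ(411) = (411/742)⁴ = (0.5539)⁴ = 0.09414.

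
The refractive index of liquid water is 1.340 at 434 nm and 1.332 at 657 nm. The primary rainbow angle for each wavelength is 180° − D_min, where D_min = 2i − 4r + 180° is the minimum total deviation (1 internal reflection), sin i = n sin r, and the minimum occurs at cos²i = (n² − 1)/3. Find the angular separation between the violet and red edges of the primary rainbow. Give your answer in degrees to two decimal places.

1.15°

At 434 nm (n = 1.340): cos²i = 0.26520 → i = 59.004°, r = 39.770°, D_min = 138.929°, rainbow angle = 41.071°.
At 657 nm (n = 1.332): cos²i = 0.25807 → i = 59.469°, r = 40.290°, D_min = 137.776°, rainbow angle = 42.224°.
Angular width = |41.071° − 42.224°| = 1.153°.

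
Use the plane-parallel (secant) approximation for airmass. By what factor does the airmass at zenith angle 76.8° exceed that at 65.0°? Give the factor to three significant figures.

1.85

X(76.8°)/X(65.0°) = sec 76.8° / sec 65.0° = cos 65.0° / cos 76.8° = 0.4226/0.2284 = 1.8507.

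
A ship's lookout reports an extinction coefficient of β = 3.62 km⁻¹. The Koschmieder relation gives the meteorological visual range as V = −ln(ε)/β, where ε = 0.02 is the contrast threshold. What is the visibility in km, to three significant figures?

1.08 km

V = −ln(0.02) / 3.62 = 3.912 / 3.62 = 1.0807 km.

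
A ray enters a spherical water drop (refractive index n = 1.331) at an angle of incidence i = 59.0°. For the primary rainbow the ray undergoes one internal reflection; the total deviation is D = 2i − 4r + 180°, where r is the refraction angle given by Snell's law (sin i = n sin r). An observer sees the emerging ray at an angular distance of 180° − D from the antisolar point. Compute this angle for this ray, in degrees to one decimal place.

42.4°

sin r = sin 59.0° / 1.331 = 0.8572/1.331 = 0.6440; r = 40.09°.
D = 2·59.0° − 4·40.09° + 180° = 118.00° − 160.36° + 180° = 137.64°.
Angle from antisolar point = 180° − D = 42.36°.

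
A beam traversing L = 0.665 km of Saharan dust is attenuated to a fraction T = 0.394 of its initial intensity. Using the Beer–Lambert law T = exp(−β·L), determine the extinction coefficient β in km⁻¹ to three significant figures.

Beer–Lambert: T = exp(−βL) ⇒ β = −ln(T)/L = −ln(0.394)/0.665 = 0.9314/0.665 = 1.401 km⁻¹.

1.40 km⁻¹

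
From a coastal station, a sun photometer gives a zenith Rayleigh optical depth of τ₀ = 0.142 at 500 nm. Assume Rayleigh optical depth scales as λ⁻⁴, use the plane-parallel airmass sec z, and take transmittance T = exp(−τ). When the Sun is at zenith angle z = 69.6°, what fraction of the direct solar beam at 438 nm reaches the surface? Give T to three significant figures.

0.501

sec 69.6° = 2.8688.
τ = 0.142 × (500/438)⁴ × 2.8688 = 0.142 × 1.6982 × 2.8688 = 0.6918.
T = exp(−0.6918) = 0.5007.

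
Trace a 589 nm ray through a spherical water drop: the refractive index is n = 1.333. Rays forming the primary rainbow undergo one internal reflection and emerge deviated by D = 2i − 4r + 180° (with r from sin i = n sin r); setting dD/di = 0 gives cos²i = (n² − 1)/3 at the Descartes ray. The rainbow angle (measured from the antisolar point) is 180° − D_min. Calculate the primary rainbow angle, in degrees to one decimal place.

cos²i = (1.77689 − 1)/3 = 0.25896; i = arccos(0.50888) = 59.410°.
sin r = sin 59.410°/1.333 = 0.64579; r = 40.225°.
D_min = 2·59.410° − 4·40.225° + 180° = 137.922°.
Rainbow angle = 180° − D_min = 42.078°.

42.1°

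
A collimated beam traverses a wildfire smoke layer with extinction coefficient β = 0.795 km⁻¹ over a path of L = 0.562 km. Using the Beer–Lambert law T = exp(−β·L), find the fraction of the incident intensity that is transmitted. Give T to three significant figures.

τ = β·L = 0.795 × 0.562 = 0.4468.
T = exp(−0.4468) = 0.6397.

0.640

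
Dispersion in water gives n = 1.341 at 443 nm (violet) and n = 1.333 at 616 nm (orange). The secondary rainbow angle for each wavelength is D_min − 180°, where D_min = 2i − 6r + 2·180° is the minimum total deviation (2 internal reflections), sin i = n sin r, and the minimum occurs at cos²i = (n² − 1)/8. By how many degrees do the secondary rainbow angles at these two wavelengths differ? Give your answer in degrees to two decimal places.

At 443 nm (n = 1.341): cos²i = 0.09979 → i = 71.586°, r = 45.034°, D_min = 232.966°, rainbow angle = 52.966°.
At 616 nm (n = 1.333): cos²i = 0.09711 → i = 71.843°, r = 45.466°, D_min = 230.891°, rainbow angle = 50.891°.
Angular width = |52.966° − 50.891°| = 2.075°.

2.08°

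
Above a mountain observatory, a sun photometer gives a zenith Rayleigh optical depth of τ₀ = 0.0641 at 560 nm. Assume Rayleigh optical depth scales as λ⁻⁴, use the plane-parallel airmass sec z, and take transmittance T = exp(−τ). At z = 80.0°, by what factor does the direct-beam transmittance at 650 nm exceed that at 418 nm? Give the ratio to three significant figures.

Airmass: sec 80.0° = 5.7588.
τ(650 nm) = 0.0641 × (560/650)⁴ × 5.7588 = 0.0641 × 0.5509 × 5.7588 = 0.2034.
τ(418 nm) = 0.0641 × (560/418)⁴ × 5.7588 = 0.0641 × 3.2214 × 5.7588 = 1.1891.
T(650)/T(418) = exp(τ_B − τ_A) = exp(0.9858) = 2.6799.

2.68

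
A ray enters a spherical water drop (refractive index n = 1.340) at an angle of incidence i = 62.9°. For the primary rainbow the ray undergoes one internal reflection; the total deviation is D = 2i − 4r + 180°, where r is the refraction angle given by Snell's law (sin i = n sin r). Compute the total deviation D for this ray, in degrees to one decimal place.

sin r = sin 62.9° / 1.340 = 0.8902/1.340 = 0.6643; r = 41.63°.
D = 2·62.9° − 4·41.63° + 180° = 125.80° − 166.53° + 180° = 139.27°.

139.3°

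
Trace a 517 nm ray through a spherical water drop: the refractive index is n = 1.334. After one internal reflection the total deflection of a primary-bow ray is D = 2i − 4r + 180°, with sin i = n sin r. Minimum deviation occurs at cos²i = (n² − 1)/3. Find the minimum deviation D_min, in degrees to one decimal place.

cos²i = (1.77956 − 1)/3 = 0.25985; i = arccos(0.50976) = 59.352°.
sin r = sin 59.352°/1.334 = 0.64492; r = 40.159°.
D_min = 2·59.352° − 4·40.159° + 180° = 138.067°.

138.1°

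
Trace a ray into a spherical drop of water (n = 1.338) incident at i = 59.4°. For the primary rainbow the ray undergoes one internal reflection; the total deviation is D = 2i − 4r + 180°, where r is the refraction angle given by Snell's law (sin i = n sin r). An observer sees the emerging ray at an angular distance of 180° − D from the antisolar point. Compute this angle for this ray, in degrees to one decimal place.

41.4°

sin r = sin 59.4° / 1.338 = 0.8607/1.338 = 0.6433; r = 40.04°.
D = 2·59.4° − 4·40.04° + 180° = 118.80° − 160.15° + 180° = 138.65°.
Angle from antisolar point = 180° − D = 41.35°.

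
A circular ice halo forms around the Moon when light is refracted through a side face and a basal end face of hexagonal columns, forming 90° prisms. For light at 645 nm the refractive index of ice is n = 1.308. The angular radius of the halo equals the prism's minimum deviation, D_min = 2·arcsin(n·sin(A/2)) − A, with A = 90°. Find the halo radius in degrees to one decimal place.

45.3°

n·sin(A/2) = 1.308 × sin 45° = 1.308 × 0.7071 = 0.9249.
D_min = 2·arcsin(0.9249) − 90° = 2 × 67.653° − 90° = 45.305°.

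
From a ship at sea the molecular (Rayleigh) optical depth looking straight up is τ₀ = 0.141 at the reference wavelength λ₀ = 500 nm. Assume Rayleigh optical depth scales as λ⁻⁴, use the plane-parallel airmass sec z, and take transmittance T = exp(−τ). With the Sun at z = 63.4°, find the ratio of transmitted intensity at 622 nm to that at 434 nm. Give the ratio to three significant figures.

Airmass: sec 63.4° = 2.2333.
τ(622 nm) = 0.141 × (500/622)⁴ × 2.2333 = 0.141 × 0.4176 × 2.2333 = 0.1315.
τ(434 nm) = 0.141 × (500/434)⁴ × 2.2333 = 0.141 × 1.7617 × 2.2333 = 0.5547.
T(622)/T(434) = exp(τ_B − τ_A) = exp(0.4233) = 1.5269.

1.53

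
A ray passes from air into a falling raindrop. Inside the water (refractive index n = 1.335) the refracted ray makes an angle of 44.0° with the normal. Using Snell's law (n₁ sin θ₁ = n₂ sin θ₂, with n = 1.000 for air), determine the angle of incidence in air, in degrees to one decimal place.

Snell: sin θ_i = n · sin θ_r = 1.335 × sin 44.0° = 1.335 × 0.6947 = 0.9274.
θ_i = arcsin(0.9274) = 68.03°.

68.0°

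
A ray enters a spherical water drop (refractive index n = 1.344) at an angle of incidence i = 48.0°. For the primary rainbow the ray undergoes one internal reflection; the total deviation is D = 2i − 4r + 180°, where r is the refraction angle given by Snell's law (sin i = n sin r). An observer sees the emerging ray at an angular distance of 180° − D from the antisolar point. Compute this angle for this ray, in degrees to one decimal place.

sin r = sin 48.0° / 1.344 = 0.7431/1.344 = 0.5529; r = 33.57°.
D = 2·48.0° − 4·33.57° + 180° = 96.00° − 134.27° + 180° = 141.73°.
Angle from antisolar point = 180° − D = 38.27°.

38.3°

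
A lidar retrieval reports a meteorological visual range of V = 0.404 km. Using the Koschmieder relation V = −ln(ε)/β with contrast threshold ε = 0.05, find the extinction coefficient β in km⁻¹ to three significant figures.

7.42 km⁻¹

β = −ln(0.05) / V = 2.996 / 0.404 = 7.4152 km⁻¹.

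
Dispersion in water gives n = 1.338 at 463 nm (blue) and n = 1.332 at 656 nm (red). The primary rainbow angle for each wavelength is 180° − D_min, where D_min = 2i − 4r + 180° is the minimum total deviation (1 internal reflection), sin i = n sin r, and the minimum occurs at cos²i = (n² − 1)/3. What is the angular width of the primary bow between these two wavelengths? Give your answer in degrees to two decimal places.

0.87°

At 463 nm (n = 1.338): cos²i = 0.26341 → i = 59.120°, r = 39.899°, D_min = 138.643°, rainbow angle = 41.357°.
At 656 nm (n = 1.332): cos²i = 0.25807 → i = 59.469°, r = 40.290°, D_min = 137.776°, rainbow angle = 42.224°.
Angular width = |41.357° − 42.224°| = 0.867°.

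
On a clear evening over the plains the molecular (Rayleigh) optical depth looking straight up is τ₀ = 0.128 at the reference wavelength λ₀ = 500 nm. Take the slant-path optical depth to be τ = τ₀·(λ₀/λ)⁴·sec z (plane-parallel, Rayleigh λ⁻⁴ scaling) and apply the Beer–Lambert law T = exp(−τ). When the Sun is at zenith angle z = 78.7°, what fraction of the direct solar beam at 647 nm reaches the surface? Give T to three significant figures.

0.792

sec 78.7° = 5.1034.
τ = 0.128 × (500/647)⁴ × 5.1034 = 0.128 × 0.3567 × 5.1034 = 0.2330.
T = exp(−0.2330) = 0.7922.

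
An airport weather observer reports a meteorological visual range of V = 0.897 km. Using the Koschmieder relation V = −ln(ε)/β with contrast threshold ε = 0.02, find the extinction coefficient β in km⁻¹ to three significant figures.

4.36 km⁻¹

β = −ln(0.02) / V = 3.912 / 0.897 = 4.3612 km⁻¹.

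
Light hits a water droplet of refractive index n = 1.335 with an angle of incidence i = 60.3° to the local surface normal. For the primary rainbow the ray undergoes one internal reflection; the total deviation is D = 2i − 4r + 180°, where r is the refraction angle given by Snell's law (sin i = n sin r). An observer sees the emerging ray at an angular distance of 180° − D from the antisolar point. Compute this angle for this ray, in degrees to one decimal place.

sin r = sin 60.3° / 1.335 = 0.8686/1.335 = 0.6507; r = 40.59°.
D = 2·60.3° − 4·40.59° + 180° = 120.60° − 162.37° + 180° = 138.23°.
Angle from antisolar point = 180° − D = 41.77°.

41.8°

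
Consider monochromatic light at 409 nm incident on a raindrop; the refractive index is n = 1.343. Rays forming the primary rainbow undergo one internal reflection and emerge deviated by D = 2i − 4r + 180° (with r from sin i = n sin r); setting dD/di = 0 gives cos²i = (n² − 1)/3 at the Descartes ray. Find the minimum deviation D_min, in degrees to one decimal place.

139.4°

cos²i = (1.80365 − 1)/3 = 0.26788; i = arccos(0.51757) = 58.830°.
sin r = sin 58.830°/1.343 = 0.63711; r = 39.577°.
D_min = 2·58.830° − 4·39.577° + 180° = 139.354°.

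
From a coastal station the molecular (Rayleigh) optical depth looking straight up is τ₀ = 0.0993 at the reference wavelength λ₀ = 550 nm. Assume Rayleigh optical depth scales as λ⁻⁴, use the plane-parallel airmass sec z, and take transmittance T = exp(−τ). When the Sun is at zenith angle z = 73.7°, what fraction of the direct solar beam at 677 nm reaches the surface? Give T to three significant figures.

sec 73.7° = 3.5629.
τ = 0.0993 × (550/677)⁴ × 3.5629 = 0.0993 × 0.4356 × 3.5629 = 0.1541.
T = exp(−0.1541) = 0.8572.

0.857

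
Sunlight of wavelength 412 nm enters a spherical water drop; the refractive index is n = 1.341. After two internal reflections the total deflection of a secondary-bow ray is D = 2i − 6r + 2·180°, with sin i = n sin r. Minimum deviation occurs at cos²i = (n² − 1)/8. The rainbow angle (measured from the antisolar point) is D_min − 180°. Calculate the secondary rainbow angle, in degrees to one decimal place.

53.0°

cos²i = (1.79828 − 1)/8 = 0.09979; i = arccos(0.31589) = 71.586°.
sin r = sin 71.586°/1.341 = 0.70753; r = 45.034°.
D_min = 2·71.586° − 6·45.034° + 360° = 232.966°.
Rainbow angle = D_min − 180° = 52.966°.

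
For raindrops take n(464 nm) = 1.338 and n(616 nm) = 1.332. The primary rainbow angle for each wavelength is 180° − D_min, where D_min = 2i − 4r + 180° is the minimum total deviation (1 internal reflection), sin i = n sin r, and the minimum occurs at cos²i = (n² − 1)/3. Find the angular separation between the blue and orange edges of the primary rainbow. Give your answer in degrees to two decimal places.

At 464 nm (n = 1.338): cos²i = 0.26341 → i = 59.120°, r = 39.899°, D_min = 138.643°, rainbow angle = 41.357°.
At 616 nm (n = 1.332): cos²i = 0.25807 → i = 59.469°, r = 40.290°, D_min = 137.776°, rainbow angle = 42.224°.
Angular width = |41.357° − 42.224°| = 0.867°.

0.87°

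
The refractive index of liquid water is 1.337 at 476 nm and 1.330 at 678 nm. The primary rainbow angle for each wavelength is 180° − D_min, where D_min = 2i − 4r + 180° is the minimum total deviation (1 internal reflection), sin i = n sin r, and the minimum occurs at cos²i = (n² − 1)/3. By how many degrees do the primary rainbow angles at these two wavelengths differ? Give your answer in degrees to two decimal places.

1.02°

At 476 nm (n = 1.337): cos²i = 0.26252 → i = 59.178°, r = 39.964°, D_min = 138.500°, rainbow angle = 41.500°.
At 678 nm (n = 1.330): cos²i = 0.25630 → i = 59.585°, r = 40.422°, D_min = 137.484°, rainbow angle = 42.516°.
Angular width = |41.500° − 42.516°| = 1.016°.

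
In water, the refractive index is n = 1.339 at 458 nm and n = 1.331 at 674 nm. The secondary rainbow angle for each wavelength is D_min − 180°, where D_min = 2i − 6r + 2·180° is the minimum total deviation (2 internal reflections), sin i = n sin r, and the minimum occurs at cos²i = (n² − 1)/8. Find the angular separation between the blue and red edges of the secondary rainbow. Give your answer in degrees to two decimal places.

2.09°

At 458 nm (n = 1.339): cos²i = 0.09912 → i = 71.650°, r = 45.141°, D_min = 232.451°, rainbow angle = 52.451°.
At 674 nm (n = 1.331): cos²i = 0.09645 → i = 71.907°, r = 45.575°, D_min = 230.365°, rainbow angle = 50.365°.
Angular width = |52.451° − 50.365°| = 2.086°.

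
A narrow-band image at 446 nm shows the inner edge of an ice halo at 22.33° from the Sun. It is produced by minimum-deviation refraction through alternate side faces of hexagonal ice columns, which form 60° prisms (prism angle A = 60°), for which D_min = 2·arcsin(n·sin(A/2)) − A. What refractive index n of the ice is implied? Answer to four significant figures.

1.316

Rearranging: n = sin((D_min + A)/2) / sin(A/2).
(D_min + A)/2 = (22.33° + 60°)/2 = 41.165°.
n = sin 41.165° / sin 30° = 0.6582 / 0.5000 = 1.3165.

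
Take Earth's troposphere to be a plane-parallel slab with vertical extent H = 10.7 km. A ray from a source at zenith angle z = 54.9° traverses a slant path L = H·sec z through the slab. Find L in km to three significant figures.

sec z = 1/cos 54.9° = 1.7391.
L = 10.7 × 1.7391 = 18.609 km.

18.6 km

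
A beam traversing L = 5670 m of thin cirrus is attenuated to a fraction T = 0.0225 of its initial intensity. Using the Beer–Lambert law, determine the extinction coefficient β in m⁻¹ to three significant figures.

0.000669 m⁻¹

Beer–Lambert: T = exp(−βL) ⇒ β = −ln(T)/L = −ln(0.0225)/5670 = 3.7942/5670 = 0.0006692 m⁻¹.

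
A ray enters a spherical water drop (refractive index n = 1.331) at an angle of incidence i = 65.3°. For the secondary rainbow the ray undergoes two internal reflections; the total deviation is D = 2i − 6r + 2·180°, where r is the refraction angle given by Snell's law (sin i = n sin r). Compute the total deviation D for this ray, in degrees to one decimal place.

232.3°

sin r = sin 65.3° / 1.331 = 0.9085/1.331 = 0.6826; r = 43.05°.
D = 2·65.3° − 6·43.05° + 2·180° = 130.60° − 258.27° + 360° = 232.33°.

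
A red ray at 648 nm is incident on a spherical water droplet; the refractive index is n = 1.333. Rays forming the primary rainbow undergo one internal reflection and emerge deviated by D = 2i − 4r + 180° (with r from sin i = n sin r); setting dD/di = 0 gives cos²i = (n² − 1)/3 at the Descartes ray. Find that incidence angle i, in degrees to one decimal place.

cos²i = (1.333² − 1)/3 = (1.77689 − 1)/3 = 0.25896.
cos i = 0.50888, so i = 59.410°.

59.4°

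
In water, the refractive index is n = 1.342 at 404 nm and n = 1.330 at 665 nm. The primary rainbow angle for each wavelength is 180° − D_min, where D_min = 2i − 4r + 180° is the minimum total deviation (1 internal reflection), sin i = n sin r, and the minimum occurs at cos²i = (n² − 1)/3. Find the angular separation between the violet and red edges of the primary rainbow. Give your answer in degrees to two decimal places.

1.73°

At 404 nm (n = 1.342): cos²i = 0.26699 → i = 58.888°, r = 39.641°, D_min = 139.213°, rainbow angle = 40.787°.
At 665 nm (n = 1.330): cos²i = 0.25630 → i = 59.585°, r = 40.422°, D_min = 137.484°, rainbow angle = 42.516°.
Angular width = |40.787° − 42.516°| = 1.729°.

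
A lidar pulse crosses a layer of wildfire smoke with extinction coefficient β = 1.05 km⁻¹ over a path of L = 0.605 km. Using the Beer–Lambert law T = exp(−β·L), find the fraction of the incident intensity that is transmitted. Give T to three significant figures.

τ = β·L = 1.05 × 0.605 = 0.6352.
T = exp(−0.6352) = 0.5298.

0.530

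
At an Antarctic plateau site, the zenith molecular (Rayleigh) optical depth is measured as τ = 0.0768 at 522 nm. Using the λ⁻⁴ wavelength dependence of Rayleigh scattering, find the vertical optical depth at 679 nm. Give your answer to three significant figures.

τ(679 nm) = τ(522 nm) × (522/679)⁴ = 0.0768 × (0.7688)⁴ = 0.0768 × 0.3493 = 0.0268.

0.0268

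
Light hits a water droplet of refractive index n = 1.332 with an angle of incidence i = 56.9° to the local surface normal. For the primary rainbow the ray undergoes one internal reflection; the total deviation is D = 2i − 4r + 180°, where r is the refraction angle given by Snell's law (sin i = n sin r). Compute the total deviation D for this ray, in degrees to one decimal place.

137.9°

sin r = sin 56.9° / 1.332 = 0.8377/1.332 = 0.6289; r = 38.97°.
D = 2·56.9° − 4·38.97° + 180° = 113.80° − 155.88° + 180° = 137.92°.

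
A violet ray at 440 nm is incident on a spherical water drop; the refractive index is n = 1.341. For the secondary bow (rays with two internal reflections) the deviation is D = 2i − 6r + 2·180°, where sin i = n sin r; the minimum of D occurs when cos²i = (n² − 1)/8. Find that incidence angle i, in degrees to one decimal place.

71.6°

cos²i = (1.341² − 1)/8 = (1.79828 − 1)/8 = 0.09979.
cos i = 0.31589, so i = 71.586°.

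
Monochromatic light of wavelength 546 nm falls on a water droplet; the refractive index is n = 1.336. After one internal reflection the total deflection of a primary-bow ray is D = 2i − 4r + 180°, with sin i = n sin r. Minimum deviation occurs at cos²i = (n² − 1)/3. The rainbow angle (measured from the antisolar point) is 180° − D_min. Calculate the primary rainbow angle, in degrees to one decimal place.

cos²i = (1.78490 − 1)/3 = 0.26163; i = arccos(0.51150) = 59.236°.
sin r = sin 59.236°/1.336 = 0.64318; r = 40.029°.
D_min = 2·59.236° − 4·40.029° + 180° = 138.356°.
Rainbow angle = 180° − D_min = 41.644°.

41.6°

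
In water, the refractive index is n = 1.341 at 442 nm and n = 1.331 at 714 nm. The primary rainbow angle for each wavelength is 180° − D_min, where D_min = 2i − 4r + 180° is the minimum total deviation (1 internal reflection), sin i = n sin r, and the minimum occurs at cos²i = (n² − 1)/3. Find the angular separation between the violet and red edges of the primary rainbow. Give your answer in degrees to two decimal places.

1.44°

At 442 nm (n = 1.341): cos²i = 0.26609 → i = 58.946°, r = 39.705°, D_min = 139.071°, rainbow angle = 40.929°.
At 714 nm (n = 1.331): cos²i = 0.25719 → i = 59.527°, r = 40.356°, D_min = 137.630°, rainbow angle = 42.370°.
Angular width = |40.929° − 42.370°| = 1.441°.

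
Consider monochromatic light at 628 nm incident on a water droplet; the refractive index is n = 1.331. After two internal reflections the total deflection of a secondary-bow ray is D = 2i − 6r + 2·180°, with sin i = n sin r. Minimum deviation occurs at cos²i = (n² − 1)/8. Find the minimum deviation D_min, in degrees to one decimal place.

cos²i = (1.77156 − 1)/8 = 0.09645; i = arccos(0.31056) = 71.907°.
sin r = sin 71.907°/1.331 = 0.71417; r = 45.575°.
D_min = 2·71.907° − 6·45.575° + 360° = 230.365°.

230.4°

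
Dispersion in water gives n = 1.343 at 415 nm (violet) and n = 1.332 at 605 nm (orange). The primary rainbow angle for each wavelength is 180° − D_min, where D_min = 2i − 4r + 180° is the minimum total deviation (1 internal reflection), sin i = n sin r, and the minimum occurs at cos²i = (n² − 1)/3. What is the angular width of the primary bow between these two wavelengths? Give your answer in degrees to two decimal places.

At 415 nm (n = 1.343): cos²i = 0.26788 → i = 58.830°, r = 39.577°, D_min = 139.354°, rainbow angle = 40.646°.
At 605 nm (n = 1.332): cos²i = 0.25807 → i = 59.469°, r = 40.290°, D_min = 137.776°, rainbow angle = 42.224°.
Angular width = |40.646° − 42.224°| = 1.578°.

1.58°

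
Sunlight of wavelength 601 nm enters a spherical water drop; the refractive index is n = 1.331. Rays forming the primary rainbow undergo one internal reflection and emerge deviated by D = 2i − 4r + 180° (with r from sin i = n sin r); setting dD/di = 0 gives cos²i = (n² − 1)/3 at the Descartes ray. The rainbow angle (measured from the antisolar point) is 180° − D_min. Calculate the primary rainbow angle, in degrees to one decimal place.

cos²i = (1.77156 − 1)/3 = 0.25719; i = arccos(0.50714) = 59.527°.
sin r = sin 59.527°/1.331 = 0.64753; r = 40.356°.
D_min = 2·59.527° − 4·40.356° + 180° = 137.630°.
Rainbow angle = 180° − D_min = 42.370°.

42.4°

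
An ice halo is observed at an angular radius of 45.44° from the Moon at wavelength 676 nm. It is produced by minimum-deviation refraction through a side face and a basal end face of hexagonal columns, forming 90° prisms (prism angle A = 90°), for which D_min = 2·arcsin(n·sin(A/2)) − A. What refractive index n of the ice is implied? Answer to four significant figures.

1.309

Rearranging: n = sin((D_min + A)/2) / sin(A/2).
(D_min + A)/2 = (45.44° + 90°)/2 = 67.720°.
n = sin 67.720° / sin 45° = 0.9253 / 0.7071 = 1.3086.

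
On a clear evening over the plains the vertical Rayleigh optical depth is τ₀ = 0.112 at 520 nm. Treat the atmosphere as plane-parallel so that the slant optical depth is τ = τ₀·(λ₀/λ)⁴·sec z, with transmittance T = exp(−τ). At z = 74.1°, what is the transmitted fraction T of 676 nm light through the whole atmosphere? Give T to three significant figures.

sec 74.1° = 3.6502.
τ = 0.112 × (520/676)⁴ × 3.6502 = 0.112 × 0.3501 × 3.6502 = 0.1431.
T = exp(−0.1431) = 0.8666.

0.867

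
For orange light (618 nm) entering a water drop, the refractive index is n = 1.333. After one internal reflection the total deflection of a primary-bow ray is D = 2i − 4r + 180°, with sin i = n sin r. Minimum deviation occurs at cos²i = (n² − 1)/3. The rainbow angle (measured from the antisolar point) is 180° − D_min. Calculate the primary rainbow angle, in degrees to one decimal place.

42.1°

cos²i = (1.77689 − 1)/3 = 0.25896; i = arccos(0.50888) = 59.410°.
sin r = sin 59.410°/1.333 = 0.64579; r = 40.225°.
D_min = 2·59.410° − 4·40.225° + 180° = 137.922°.
Rainbow angle = 180° − D_min = 42.078°.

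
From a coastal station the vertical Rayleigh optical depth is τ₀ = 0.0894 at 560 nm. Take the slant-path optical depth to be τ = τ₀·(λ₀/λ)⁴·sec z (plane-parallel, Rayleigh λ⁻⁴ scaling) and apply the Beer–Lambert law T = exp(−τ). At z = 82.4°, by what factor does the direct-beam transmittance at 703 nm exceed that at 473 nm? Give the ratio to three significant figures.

Airmass: sec 82.4° = 7.5611.
τ(703 nm) = 0.0894 × (560/703)⁴ × 7.5611 = 0.0894 × 0.4027 × 7.5611 = 0.2722.
τ(473 nm) = 0.0894 × (560/473)⁴ × 7.5611 = 0.0894 × 1.9648 × 7.5611 = 1.3281.
T(703)/T(473) = exp(τ_B − τ_A) = exp(1.0559) = 2.8746.

2.87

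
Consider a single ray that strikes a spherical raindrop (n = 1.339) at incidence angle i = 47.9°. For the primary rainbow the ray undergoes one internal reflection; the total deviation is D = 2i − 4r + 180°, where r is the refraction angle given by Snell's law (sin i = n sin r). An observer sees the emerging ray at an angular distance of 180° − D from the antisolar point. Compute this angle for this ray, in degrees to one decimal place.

38.8°

sin r = sin 47.9° / 1.339 = 0.7420/1.339 = 0.5541; r = 33.65°.
D = 2·47.9° − 4·33.65° + 180° = 95.80° − 134.60° + 180° = 141.20°.
Angle from antisolar point = 180° − D = 38.80°.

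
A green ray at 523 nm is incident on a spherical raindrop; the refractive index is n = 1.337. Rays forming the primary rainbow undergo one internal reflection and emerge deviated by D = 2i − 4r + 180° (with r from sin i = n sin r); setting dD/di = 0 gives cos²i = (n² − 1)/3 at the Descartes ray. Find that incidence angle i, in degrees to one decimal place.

cos²i = (1.337² − 1)/3 = (1.78757 − 1)/3 = 0.26252.
cos i = 0.51237, so i = 59.178°.

59.2°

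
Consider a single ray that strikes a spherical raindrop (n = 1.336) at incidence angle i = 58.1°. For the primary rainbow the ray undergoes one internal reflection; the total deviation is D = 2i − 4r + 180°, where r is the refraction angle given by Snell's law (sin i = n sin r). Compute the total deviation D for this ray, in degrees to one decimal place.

sin r = sin 58.1° / 1.336 = 0.8490/1.336 = 0.6355; r = 39.45°.
D = 2·58.1° − 4·39.45° + 180° = 116.20° − 157.82° + 180° = 138.38°.

138.4°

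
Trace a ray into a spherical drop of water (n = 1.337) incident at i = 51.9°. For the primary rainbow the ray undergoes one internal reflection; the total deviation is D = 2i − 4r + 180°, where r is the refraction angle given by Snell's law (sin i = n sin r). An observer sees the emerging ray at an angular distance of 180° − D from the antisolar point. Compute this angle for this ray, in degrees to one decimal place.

sin r = sin 51.9° / 1.337 = 0.7869/1.337 = 0.5886; r = 36.06°.
D = 2·51.9° − 4·36.06° + 180° = 103.80° − 144.23° + 180° = 139.57°.
Angle from antisolar point = 180° − D = 40.43°.

40.4°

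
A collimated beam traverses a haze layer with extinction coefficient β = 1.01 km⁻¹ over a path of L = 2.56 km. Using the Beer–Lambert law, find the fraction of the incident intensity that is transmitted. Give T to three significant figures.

τ = β·L = 1.01 × 2.56 = 2.5856.
T = exp(−2.5856) = 0.0754.

0.0754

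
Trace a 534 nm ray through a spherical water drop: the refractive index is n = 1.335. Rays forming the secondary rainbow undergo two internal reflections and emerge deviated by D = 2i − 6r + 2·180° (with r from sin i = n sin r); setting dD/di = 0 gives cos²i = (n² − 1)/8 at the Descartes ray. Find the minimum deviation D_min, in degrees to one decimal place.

231.4°

cos²i = (1.78222 − 1)/8 = 0.09778; i = arccos(0.31269) = 71.778°.
sin r = sin 71.778°/1.335 = 0.71150; r = 45.357°.
D_min = 2·71.778° − 6·45.357° + 360° = 231.414°.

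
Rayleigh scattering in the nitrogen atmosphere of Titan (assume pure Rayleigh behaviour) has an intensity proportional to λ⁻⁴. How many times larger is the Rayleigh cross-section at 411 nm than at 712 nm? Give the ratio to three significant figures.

Rayleigh scattering ∝ λ⁻⁴, so the ratio of coefficients is the inverse fourth power of the wavelength ratio.
σ(411)/σ(712) = (712/411)⁴ = (1.7324)⁴ = 9.006.

9.01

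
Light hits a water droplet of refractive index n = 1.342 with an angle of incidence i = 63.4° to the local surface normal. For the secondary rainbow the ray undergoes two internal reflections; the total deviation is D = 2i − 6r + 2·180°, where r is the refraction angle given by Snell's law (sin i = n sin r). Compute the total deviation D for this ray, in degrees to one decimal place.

236.1°

sin r = sin 63.4° / 1.342 = 0.8942/1.342 = 0.6663; r = 41.78°.
D = 2·63.4° − 6·41.78° + 2·180° = 126.80° − 250.69° + 360° = 236.11°.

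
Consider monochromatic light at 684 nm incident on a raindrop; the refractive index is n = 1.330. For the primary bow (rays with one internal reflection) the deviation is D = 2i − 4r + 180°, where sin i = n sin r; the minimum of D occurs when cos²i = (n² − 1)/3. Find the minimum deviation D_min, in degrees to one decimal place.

cos²i = (1.76890 − 1)/3 = 0.25630; i = arccos(0.50626) = 59.585°.
sin r = sin 59.585°/1.330 = 0.64841; r = 40.422°.
D_min = 2·59.585° − 4·40.422° + 180° = 137.484°.

137.5°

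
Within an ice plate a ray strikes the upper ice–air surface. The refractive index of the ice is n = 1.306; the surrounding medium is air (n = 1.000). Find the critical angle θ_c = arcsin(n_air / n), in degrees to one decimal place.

50.0°

sin θ_c = n_air / n = 1.000 / 1.306 = 0.7657.
θ_c = arcsin(0.7657) = 49.97°.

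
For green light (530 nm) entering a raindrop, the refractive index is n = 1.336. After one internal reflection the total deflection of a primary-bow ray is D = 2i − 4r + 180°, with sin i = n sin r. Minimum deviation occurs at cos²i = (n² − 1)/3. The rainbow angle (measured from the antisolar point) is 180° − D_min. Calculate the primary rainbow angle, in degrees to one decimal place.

41.6°

cos²i = (1.78490 − 1)/3 = 0.26163; i = arccos(0.51150) = 59.236°.
sin r = sin 59.236°/1.336 = 0.64318; r = 40.029°.
D_min = 2·59.236° − 4·40.029° + 180° = 138.356°.
Rainbow angle = 180° − D_min = 41.644°.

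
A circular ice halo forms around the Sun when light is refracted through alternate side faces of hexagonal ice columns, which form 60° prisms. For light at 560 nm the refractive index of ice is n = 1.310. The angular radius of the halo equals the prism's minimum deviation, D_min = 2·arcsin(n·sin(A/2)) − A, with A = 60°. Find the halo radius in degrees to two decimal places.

n·sin(A/2) = 1.310 × sin 30° = 1.310 × 0.5000 = 0.6550.
D_min = 2·arcsin(0.6550) − 60° = 2 × 40.920° − 60° = 21.839°.

21.84°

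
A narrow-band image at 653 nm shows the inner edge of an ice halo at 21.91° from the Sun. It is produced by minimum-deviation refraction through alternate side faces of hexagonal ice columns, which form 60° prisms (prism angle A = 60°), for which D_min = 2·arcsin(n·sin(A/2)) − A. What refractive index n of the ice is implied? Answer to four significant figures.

Rearranging: n = sin((D_min + A)/2) / sin(A/2).
(D_min + A)/2 = (21.91° + 60°)/2 = 40.955°.
n = sin 40.955° / sin 30° = 0.6555 / 0.5000 = 1.3109.

1.311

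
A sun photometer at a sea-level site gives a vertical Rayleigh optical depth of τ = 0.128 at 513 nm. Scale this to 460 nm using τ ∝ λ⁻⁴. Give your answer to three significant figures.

0.198

τ(460 nm) = τ(513 nm) × (513/460)⁴ = 0.128 × (1.1152)⁴ = 0.128 × 1.5468 = 0.1980.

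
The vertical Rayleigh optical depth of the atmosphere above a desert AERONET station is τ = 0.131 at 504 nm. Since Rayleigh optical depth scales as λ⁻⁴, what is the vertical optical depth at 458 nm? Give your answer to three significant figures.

τ(458 nm) = τ(504 nm) × (504/458)⁴ = 0.131 × (1.1004)⁴ = 0.131 × 1.4664 = 0.1921.

0.192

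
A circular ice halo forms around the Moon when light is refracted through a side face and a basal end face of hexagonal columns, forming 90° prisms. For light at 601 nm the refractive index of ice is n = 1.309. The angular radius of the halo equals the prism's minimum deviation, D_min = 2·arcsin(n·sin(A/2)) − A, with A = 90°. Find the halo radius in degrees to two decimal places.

n·sin(A/2) = 1.309 × sin 45° = 1.309 × 0.7071 = 0.9256.
D_min = 2·arcsin(0.9256) − 90° = 2 × 67.759° − 90° = 45.519°.

45.52°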